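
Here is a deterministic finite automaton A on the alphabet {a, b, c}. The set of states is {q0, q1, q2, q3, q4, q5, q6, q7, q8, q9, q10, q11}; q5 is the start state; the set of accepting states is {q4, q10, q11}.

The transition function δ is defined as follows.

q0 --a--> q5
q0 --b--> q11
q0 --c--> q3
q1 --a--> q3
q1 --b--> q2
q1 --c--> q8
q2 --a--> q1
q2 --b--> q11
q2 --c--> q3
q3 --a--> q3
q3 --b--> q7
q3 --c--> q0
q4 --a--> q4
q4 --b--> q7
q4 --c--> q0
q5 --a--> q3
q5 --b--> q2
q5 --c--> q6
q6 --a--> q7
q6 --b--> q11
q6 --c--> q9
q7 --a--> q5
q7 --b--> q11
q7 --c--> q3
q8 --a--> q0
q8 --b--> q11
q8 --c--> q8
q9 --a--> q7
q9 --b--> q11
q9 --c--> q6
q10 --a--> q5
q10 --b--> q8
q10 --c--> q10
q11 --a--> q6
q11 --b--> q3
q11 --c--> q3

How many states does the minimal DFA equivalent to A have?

Reachable states from the start: {q0,q1,q2,q3,q5,q6,q7,q8,q9,q11}. Unreachable: {q4,q10} — drop them.
P0 = {q11} | {q0,q1,q2,q3,q5,q6,q7,q8,q9}.
On input b, block {q0,q1,q2,q3,q5,q6,q7,q8,q9} splits into {q0,q2,q6,q7,q8,q9} and {q1,q3,q5}.
Split {q0,q2,q6,q7,q8,q9} by δ(·,a) → {q0,q2,q7} and {q6,q8,q9}.
On input c, block {q1,q3,q5} splits into {q1,q5} and {q3}.
Stable partition: {q11} | {q0,q2,q7} | {q1,q5} | {q6,q8,q9} | {q3} — 5 equivalence classes.

5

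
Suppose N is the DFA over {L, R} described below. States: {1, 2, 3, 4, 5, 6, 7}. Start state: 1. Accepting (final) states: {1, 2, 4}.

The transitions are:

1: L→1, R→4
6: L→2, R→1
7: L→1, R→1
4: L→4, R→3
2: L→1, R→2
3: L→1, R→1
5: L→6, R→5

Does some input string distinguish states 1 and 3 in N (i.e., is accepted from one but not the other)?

Yes

First remove the unreachable states {2,5,6,7}; 3 states remain.
Initial partition by acceptance: {1,4} | {3}.
On input R, block {1,4} splits into {1} and {4}.
No further refinement is possible. Final partition (3 blocks): {1} | {3} | {4}.
1 and 3 end up in different blocks, so they are distinguishable. For instance, the string 'ε' is accepted from only 1.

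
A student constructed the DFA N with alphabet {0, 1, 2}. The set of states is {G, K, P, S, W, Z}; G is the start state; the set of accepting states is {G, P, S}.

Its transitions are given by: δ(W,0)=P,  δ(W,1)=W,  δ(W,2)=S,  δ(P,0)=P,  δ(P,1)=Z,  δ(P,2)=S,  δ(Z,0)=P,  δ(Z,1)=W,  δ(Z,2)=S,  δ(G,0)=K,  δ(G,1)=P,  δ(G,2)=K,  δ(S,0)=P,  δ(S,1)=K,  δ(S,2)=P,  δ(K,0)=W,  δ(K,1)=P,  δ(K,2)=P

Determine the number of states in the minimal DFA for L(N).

P0 = {G,P,S} | {K,W,Z}.
On input 0, block {G,P,S} splits into {P,S} and {G}.
Refine {K,W,Z} on symbol 0: members go to different blocks, giving {W,Z} and {K}.
Refine {P,S} on symbol 1: members go to different blocks, giving {P} and {S}.
Stable partition: {P} | {W,Z} | {G} | {K} | {S} — 5 equivalence classes.

5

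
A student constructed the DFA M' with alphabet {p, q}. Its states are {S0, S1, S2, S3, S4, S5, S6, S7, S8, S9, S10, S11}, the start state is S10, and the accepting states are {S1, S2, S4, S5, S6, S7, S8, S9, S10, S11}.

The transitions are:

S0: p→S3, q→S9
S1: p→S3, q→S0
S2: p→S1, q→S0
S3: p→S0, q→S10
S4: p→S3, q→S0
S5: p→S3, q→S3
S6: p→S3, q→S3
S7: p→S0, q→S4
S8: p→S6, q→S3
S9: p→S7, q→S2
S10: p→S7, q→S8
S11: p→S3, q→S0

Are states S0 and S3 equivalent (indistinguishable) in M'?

Yes

States {S5,S11} cannot be reached from the start state, so discard them.
Start with accepting vs non-accepting: {S1,S2,S4,S6,S7,S8,S9,S10} | {S0,S3}.
Split {S1,S2,S4,S6,S7,S8,S9,S10} by δ(·,p) → {S1,S4,S6,S7} and {S2,S8,S9,S10}.
On input q, block {S1,S4,S6,S7} splits into {S1,S4,S6} and {S7}.
Split {S2,S8,S9,S10} by δ(·,p) → {S2,S8} and {S9,S10}.
No further refinement is possible. Final partition (5 blocks): {S1,S4,S6} | {S0,S3} | {S2,S8} | {S7} | {S9,S10}.
S0 and S3 lie in the same block of the stable partition, so they are equivalent — no string distinguishes them.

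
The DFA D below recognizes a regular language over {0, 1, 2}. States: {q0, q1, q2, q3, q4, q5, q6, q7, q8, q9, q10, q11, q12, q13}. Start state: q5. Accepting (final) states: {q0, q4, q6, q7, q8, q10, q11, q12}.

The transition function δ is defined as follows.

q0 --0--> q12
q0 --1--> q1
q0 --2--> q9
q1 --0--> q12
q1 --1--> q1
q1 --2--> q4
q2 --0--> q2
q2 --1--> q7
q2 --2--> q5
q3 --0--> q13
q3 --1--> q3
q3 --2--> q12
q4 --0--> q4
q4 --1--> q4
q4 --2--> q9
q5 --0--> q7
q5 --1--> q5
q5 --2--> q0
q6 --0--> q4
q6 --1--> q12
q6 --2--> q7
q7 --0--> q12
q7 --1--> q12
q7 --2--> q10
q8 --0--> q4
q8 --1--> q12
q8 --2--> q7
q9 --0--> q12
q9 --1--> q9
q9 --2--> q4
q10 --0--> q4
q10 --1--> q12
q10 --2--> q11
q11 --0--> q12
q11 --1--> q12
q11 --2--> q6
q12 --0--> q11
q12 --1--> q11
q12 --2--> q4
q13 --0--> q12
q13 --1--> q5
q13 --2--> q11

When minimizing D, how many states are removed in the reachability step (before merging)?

BFS from q5 reaches {q0, q1, q4, q5, q6, q7, q9, q10, q11, q12}; the 4 state(s) q2, q3, q8, q13 are never visited.

4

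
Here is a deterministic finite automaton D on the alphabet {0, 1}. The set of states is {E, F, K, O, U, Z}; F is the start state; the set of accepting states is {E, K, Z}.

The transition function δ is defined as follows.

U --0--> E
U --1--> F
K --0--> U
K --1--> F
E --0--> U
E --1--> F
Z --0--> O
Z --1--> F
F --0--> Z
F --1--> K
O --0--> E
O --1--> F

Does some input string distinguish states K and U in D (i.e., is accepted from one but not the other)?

Yes

Every state is reachable, so we keep all 6.
P0 = {E,K,Z} | {F,O,U}.
Split {F,O,U} by δ(·,1) → {O,U} and {F}.
No further refinement is possible. Final partition (3 blocks): {E,K,Z} | {O,U} | {F}.
K and U end up in different blocks, so they are distinguishable. For instance, the string 'ε' is accepted from only K.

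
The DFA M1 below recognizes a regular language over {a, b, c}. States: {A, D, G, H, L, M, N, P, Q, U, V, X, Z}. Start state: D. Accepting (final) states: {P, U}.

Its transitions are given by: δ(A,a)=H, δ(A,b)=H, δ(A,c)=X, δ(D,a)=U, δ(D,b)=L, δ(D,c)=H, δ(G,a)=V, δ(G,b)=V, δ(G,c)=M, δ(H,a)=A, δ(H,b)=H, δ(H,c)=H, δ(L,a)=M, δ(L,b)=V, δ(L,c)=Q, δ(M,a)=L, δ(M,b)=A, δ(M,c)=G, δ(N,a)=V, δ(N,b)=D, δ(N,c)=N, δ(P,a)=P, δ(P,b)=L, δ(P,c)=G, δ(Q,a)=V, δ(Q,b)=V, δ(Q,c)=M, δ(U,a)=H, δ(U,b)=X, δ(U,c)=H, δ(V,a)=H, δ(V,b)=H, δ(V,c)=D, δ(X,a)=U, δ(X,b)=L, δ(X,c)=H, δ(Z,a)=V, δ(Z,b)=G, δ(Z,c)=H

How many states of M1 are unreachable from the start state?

3

No path from D leads to N, P, Z; the other 10 states are all reachable.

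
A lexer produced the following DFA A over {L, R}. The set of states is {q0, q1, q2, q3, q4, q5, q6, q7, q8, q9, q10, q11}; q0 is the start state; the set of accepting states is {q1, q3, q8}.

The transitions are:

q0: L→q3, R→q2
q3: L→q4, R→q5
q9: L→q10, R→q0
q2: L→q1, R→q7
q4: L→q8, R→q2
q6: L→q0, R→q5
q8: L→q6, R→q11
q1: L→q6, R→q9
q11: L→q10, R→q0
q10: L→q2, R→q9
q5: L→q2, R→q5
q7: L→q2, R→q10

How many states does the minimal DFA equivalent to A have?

P0 = {q1,q3,q8} | {q0,q2,q4,q5,q6,q7,q9,q10,q11}.
Split {q0,q2,q4,q5,q6,q7,q9,q10,q11} by δ(·,L) → {q5,q6,q7,q9,q10,q11} and {q0,q2,q4}.
Split {q1,q3,q8} by δ(·,L) → {q1,q8} and {q3}.
On input L, block {q5,q6,q7,q9,q10,q11} splits into {q5,q6,q7,q10} and {q9,q11}.
Refine {q5,q6,q7,q10} on symbol R: members go to different blocks, giving {q5,q6,q7} and {q10}.
Split {q5,q6,q7} by δ(·,R) → {q5,q6} and {q7}.
Refine {q0,q2,q4} on symbol L: members go to different blocks, giving {q2,q4} and {q0}.
Split {q5,q6} by δ(·,L) → {q5} and {q6}.
Refine {q2,q4} on symbol R: members go to different blocks, giving {q2} and {q4}.
No further refinement is possible. Final partition (10 blocks): {q1,q8} | {q5} | {q2} | {q3} | {q9,q11} | {q10} | {q7} | {q0} | {q6} | {q4}.

10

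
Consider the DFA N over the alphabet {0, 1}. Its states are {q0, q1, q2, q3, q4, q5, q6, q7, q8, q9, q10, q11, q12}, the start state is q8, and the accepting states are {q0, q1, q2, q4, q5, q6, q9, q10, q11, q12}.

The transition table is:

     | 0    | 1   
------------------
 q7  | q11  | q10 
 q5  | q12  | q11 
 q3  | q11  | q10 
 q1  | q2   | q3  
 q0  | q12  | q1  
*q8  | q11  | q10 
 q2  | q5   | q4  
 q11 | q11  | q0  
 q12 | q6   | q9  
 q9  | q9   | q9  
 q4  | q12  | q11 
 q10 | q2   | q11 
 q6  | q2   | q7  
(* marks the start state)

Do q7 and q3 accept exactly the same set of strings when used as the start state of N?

Yes

All states are reachable from the start state.
P0 = {q0,q1,q2,q4,q5,q6,q9,q10,q11,q12} | {q3,q7,q8}.
Refine {q0,q1,q2,q4,q5,q6,q9,q10,q11,q12} on symbol 1: members go to different blocks, giving {q0,q2,q4,q5,q9,q10,q11,q12} and {q1,q6}.
On input 0, block {q0,q2,q4,q5,q9,q10,q11,q12} splits into {q0,q2,q4,q5,q9,q10,q11} and {q12}.
Refine {q0,q2,q4,q5,q9,q10,q11} on symbol 0: members go to different blocks, giving {q2,q9,q10,q11} and {q0,q4,q5}.
Split {q2,q9,q10,q11} by δ(·,0) → {q9,q10,q11} and {q2}.
Refine {q9,q10,q11} on symbol 0: members go to different blocks, giving {q9,q11} and {q10}.
Refine {q9,q11} on symbol 1: members go to different blocks, giving {q9} and {q11}.
On input 1, block {q0,q4,q5} splits into {q4,q5} and {q0}.
No further refinement is possible. Final partition (9 blocks): {q9} | {q3,q7,q8} | {q1,q6} | {q12} | {q4,q5} | {q2} | {q10} | {q11} | {q0}.
q7 and q3 lie in the same block of the stable partition, so they are equivalent — no string distinguishes them.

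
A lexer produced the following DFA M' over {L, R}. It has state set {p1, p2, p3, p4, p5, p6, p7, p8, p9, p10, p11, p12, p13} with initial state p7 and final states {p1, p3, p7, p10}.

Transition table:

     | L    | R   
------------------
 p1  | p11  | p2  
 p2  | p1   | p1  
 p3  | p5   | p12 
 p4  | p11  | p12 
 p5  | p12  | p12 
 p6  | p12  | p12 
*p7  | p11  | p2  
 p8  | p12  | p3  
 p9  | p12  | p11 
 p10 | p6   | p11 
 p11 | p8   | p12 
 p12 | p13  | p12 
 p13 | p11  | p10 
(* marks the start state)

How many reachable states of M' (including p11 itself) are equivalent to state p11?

Reachable states from the start: {p1,p2,p3,p5,p6,p7,p8,p10,p11,p12,p13}. Unreachable: {p4,p9} — drop them.
Initial partition by acceptance: {p1,p3,p7,p10} | {p2,p5,p6,p8,p11,p12,p13}.
On input L, block {p2,p5,p6,p8,p11,p12,p13} splits into {p5,p6,p8,p11,p12,p13} and {p2}.
Split {p1,p3,p7,p10} by δ(·,R) → {p1,p7} and {p3,p10}.
On input R, block {p5,p6,p8,p11,p12,p13} splits into {p5,p6,p11,p12} and {p8,p13}.
On input L, block {p5,p6,p11,p12} splits into {p5,p6} and {p11,p12}.
Stable partition: {p1,p7} | {p5,p6} | {p2} | {p3,p10} | {p8,p13} | {p11,p12} — 6 equivalence classes.
The equivalence class containing p11 is {p11,p12}, of size 2.

2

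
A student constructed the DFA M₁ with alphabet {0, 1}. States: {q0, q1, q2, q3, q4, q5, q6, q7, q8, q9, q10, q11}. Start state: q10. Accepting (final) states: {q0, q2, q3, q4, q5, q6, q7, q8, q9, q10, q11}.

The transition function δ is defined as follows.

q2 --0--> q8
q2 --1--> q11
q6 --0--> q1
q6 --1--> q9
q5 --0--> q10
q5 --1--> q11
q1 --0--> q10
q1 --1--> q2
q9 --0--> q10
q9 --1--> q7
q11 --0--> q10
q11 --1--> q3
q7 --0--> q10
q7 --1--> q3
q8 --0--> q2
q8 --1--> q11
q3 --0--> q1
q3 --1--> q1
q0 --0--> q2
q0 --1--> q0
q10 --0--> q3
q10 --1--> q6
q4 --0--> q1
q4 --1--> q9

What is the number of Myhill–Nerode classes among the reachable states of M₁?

States {q0,q4,q5} cannot be reached from the start state, so discard them.
Initial partition by acceptance: {q2,q3,q6,q7,q8,q9,q10,q11} | {q1}.
Split {q2,q3,q6,q7,q8,q9,q10,q11} by δ(·,0) → {q2,q7,q8,q9,q10,q11} and {q3,q6}.
Split {q2,q7,q8,q9,q10,q11} by δ(·,0) → {q2,q7,q8,q9,q11} and {q10}.
Refine {q2,q7,q8,q9,q11} on symbol 0: members go to different blocks, giving {q7,q9,q11} and {q2,q8}.
On input 1, block {q7,q9,q11} splits into {q7,q11} and {q9}.
On input 1, block {q3,q6} splits into {q3} and {q6}.
Stable partition: {q7,q11} | {q1} | {q3} | {q10} | {q2,q8} | {q9} | {q6} — 7 equivalence classes.

7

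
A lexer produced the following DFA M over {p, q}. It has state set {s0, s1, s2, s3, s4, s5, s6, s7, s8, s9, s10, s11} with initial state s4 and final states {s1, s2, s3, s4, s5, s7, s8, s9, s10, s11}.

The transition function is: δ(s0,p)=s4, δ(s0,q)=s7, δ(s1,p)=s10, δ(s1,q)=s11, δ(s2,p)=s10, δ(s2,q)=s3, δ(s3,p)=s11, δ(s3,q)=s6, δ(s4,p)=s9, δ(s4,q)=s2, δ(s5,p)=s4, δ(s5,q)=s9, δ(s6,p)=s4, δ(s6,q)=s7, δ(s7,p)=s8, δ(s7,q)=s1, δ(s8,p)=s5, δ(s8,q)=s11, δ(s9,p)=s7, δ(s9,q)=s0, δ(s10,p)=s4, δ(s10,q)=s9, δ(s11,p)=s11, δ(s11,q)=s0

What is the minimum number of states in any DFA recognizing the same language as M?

Every state is reachable, so we keep all 12.
Initial partition by acceptance: {s1,s2,s3,s4,s5,s7,s8,s9,s10,s11} | {s0,s6}.
Split {s1,s2,s3,s4,s5,s7,s8,s9,s10,s11} by δ(·,q) → {s1,s2,s4,s5,s7,s8,s10} and {s3,s9,s11}.
Split {s1,s2,s4,s5,s7,s8,s10} by δ(·,p) → {s1,s2,s5,s7,s8,s10} and {s4}.
Split {s1,s2,s5,s7,s8,s10} by δ(·,p) → {s1,s2,s7,s8} and {s5,s10}.
Refine {s1,s2,s7,s8} on symbol p: members go to different blocks, giving {s1,s2,s8} and {s7}.
Refine {s3,s9,s11} on symbol p: members go to different blocks, giving {s3,s11} and {s9}.
No further refinement is possible. Final partition (7 blocks): {s1,s2,s8} | {s0,s6} | {s3,s11} | {s4} | {s5,s10} | {s7} | {s9}.

7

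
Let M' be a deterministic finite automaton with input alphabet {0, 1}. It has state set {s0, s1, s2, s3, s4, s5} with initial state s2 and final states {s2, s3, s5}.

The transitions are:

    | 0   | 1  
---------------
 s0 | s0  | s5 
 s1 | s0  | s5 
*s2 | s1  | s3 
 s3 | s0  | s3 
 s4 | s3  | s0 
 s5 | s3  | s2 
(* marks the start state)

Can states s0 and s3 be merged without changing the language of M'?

No

Reachable states from the start: {s0,s1,s2,s3,s5}. Unreachable: {s4} — drop them.
Initial partition by acceptance: {s2,s3,s5} | {s0,s1}.
Refine {s2,s3,s5} on symbol 0: members go to different blocks, giving {s2,s3} and {s5}.
No further refinement is possible. Final partition (3 blocks): {s2,s3} | {s0,s1} | {s5}.
s0 and s3 end up in different blocks, so they are distinguishable. For instance, the string 'ε' is accepted from only s3.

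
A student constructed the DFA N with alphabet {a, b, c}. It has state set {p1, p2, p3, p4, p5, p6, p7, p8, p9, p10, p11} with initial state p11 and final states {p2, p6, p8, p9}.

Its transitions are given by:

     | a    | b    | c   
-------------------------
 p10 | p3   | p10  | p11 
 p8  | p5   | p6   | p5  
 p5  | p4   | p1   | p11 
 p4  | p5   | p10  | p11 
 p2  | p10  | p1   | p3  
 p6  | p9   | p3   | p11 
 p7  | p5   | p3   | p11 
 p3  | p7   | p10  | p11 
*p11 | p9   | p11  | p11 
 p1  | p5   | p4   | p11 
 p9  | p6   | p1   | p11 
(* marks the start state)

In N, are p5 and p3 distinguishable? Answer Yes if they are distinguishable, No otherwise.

No

First remove the unreachable states {p2,p8}; 9 states remain.
Start with accepting vs non-accepting: {p6,p9} | {p1,p3,p4,p5,p7,p10,p11}.
Split {p1,p3,p4,p5,p7,p10,p11} by δ(·,a) → {p1,p3,p4,p5,p7,p10} and {p11}.
Stable partition: {p6,p9} | {p1,p3,p4,p5,p7,p10} | {p11} — 3 equivalence classes.
p5 and p3 lie in the same block of the stable partition, so they are equivalent — no string distinguishes them.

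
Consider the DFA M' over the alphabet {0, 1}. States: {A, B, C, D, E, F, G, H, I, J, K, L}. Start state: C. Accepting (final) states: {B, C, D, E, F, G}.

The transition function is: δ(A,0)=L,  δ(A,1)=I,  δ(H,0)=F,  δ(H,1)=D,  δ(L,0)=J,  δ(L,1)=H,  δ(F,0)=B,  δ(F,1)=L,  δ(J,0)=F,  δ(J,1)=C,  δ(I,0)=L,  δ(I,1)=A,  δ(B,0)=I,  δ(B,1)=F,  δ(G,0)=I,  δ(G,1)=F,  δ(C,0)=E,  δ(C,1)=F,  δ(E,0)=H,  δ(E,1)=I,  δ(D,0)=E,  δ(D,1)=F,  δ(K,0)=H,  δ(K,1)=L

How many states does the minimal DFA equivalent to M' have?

Reachable states from the start: {A,B,C,D,E,F,H,I,J,L}. Unreachable: {G,K} — drop them.
P0 = {B,C,D,E,F} | {A,H,I,J,L}.
Split {B,C,D,E,F} by δ(·,0) → {C,D,F} and {B,E}.
Split {C,D,F} by δ(·,1) → {C,D} and {F}.
On input 0, block {A,H,I,J,L} splits into {A,I,L} and {H,J}.
On input 0, block {A,I,L} splits into {A,I} and {L}.
Refine {B,E} on symbol 0: members go to different blocks, giving {B} and {E}.
No further refinement is possible. Final partition (7 blocks): {C,D} | {A,I} | {B} | {F} | {H,J} | {L} | {E}.

7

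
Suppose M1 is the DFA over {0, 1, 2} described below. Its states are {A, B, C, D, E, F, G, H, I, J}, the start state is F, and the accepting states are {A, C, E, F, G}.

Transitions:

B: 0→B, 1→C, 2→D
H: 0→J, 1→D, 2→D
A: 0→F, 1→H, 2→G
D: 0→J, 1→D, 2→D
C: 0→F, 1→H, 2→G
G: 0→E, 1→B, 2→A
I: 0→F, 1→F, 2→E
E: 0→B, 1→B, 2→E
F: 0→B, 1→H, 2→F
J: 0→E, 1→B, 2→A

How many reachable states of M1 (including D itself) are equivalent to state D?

2

First remove the unreachable states {I}; 9 states remain.
Start with accepting vs non-accepting: {A,C,E,F,G} | {B,D,H,J}.
Refine {A,C,E,F,G} on symbol 0: members go to different blocks, giving {A,C,G} and {E,F}.
Refine {B,D,H,J} on symbol 0: members go to different blocks, giving {B,D,H} and {J}.
Refine {B,D,H} on symbol 0: members go to different blocks, giving {D,H} and {B}.
On input 1, block {A,C,G} splits into {A,C} and {G}.
On input 1, block {E,F} splits into {E} and {F}.
Stable partition: {A,C} | {D,H} | {E} | {J} | {B} | {G} | {F} — 7 equivalence classes.
The equivalence class containing D is {D,H}, of size 2.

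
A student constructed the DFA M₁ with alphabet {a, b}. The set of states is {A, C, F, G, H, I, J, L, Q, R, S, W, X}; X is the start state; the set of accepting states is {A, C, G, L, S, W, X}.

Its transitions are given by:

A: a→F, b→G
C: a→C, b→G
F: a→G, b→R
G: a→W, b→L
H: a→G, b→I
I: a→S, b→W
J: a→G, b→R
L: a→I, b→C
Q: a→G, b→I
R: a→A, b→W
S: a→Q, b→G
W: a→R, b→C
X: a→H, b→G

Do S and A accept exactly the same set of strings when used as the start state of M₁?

Yes

States {J} cannot be reached from the start state, so discard them.
P0 = {A,C,G,L,S,W,X} | {F,H,I,Q,R}.
Split {A,C,G,L,S,W,X} by δ(·,a) → {A,L,S,W,X} and {C,G}.
Refine {F,H,I,Q,R} on symbol a: members go to different blocks, giving {F,H,Q} and {I,R}.
Split {A,L,S,W,X} by δ(·,a) → {A,S,X} and {L,W}.
Refine {C,G} on symbol a: members go to different blocks, giving {C} and {G}.
The partition is now stable with 6 blocks: {A,S,X} | {F,H,Q} | {C} | {I,R} | {L,W} | {G}.
S and A lie in the same block of the stable partition, so they are equivalent — no string distinguishes them.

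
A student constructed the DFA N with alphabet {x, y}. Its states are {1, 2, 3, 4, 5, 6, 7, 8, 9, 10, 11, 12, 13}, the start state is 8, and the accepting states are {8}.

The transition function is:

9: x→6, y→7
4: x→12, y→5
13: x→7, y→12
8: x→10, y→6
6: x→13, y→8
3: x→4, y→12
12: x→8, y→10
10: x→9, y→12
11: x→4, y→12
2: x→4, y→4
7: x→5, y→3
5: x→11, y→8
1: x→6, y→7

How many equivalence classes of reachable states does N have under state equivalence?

10

First remove the unreachable states {1,2}; 11 states remain.
Initial partition by acceptance: {8} | {3,4,5,6,7,9,10,11,12,13}.
On input x, block {3,4,5,6,7,9,10,11,12,13} splits into {3,4,5,6,7,9,10,11,13} and {12}.
Refine {3,4,5,6,7,9,10,11,13} on symbol x: members go to different blocks, giving {3,5,6,7,9,10,11,13} and {4}.
Split {3,5,6,7,9,10,11,13} by δ(·,x) → {5,6,7,9,10,13} and {3,11}.
Split {5,6,7,9,10,13} by δ(·,x) → {6,7,9,10,13} and {5}.
Refine {6,7,9,10,13} on symbol x: members go to different blocks, giving {6,9,10,13} and {7}.
Split {6,9,10,13} by δ(·,x) → {6,9,10} and {13}.
On input x, block {6,9,10} splits into {9,10} and {6}.
Refine {9,10} on symbol x: members go to different blocks, giving {9} and {10}.
The partition is now stable with 10 blocks: {8} | {9} | {12} | {4} | {3,11} | {5} | {7} | {13} | {6} | {10}.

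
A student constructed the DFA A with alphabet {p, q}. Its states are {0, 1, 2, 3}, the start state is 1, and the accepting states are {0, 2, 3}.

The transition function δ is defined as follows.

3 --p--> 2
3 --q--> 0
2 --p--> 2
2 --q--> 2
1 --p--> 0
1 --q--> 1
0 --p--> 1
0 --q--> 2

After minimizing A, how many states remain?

Reachable states from the start: {0,1,2}. Unreachable: {3} — drop them.
Start with accepting vs non-accepting: {0,2} | {1}.
On input p, block {0,2} splits into {0} and {2}.
The partition is now stable with 3 blocks: {0} | {1} | {2}.

3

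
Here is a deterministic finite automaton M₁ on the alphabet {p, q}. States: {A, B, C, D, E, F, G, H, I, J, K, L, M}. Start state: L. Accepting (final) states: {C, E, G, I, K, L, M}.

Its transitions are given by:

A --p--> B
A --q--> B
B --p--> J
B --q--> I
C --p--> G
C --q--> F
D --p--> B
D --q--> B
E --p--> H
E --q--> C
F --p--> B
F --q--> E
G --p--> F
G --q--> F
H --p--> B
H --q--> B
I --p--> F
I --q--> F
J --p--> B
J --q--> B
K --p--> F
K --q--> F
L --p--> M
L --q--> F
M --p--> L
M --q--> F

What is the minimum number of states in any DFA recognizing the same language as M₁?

Reachable states from the start: {B,C,E,F,G,H,I,J,L,M}. Unreachable: {A,D,K} — drop them.
Initial partition by acceptance: {C,E,G,I,L,M} | {B,F,H,J}.
Refine {C,E,G,I,L,M} on symbol p: members go to different blocks, giving {C,L,M} and {E,G,I}.
On input p, block {C,L,M} splits into {L,M} and {C}.
On input q, block {B,F,H,J} splits into {B,F} and {H,J}.
Refine {B,F} on symbol p: members go to different blocks, giving {B} and {F}.
Refine {E,G,I} on symbol p: members go to different blocks, giving {G,I} and {E}.
Stable partition: {L,M} | {B} | {G,I} | {C} | {H,J} | {F} | {E} — 7 equivalence classes.

7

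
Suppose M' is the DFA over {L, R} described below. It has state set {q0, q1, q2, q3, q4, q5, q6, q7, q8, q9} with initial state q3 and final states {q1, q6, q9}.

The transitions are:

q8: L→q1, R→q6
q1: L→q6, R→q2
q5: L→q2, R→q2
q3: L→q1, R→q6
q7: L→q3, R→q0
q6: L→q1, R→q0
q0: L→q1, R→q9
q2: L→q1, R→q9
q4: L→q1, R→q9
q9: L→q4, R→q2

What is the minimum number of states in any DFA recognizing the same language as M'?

4

First remove the unreachable states {q5,q7,q8}; 7 states remain.
Initial partition by acceptance: {q1,q6,q9} | {q0,q2,q3,q4}.
Split {q1,q6,q9} by δ(·,L) → {q1,q6} and {q9}.
Refine {q0,q2,q3,q4} on symbol R: members go to different blocks, giving {q0,q2,q4} and {q3}.
The partition is now stable with 4 blocks: {q1,q6} | {q0,q2,q4} | {q9} | {q3}.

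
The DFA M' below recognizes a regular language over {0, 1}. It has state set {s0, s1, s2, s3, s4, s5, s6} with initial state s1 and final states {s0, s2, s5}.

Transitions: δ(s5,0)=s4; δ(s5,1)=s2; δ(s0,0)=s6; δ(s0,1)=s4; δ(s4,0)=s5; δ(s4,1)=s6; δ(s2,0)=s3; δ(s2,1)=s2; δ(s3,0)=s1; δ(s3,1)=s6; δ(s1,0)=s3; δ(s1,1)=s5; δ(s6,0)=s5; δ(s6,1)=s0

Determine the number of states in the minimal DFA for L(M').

7

All states are reachable from the start state.
Initial partition by acceptance: {s0,s2,s5} | {s1,s3,s4,s6}.
Refine {s0,s2,s5} on symbol 1: members go to different blocks, giving {s2,s5} and {s0}.
Split {s1,s3,s4,s6} by δ(·,0) → {s1,s3} and {s4,s6}.
Split {s2,s5} by δ(·,0) → {s2} and {s5}.
Refine {s1,s3} on symbol 1: members go to different blocks, giving {s1} and {s3}.
Split {s4,s6} by δ(·,1) → {s4} and {s6}.
Stable partition: {s2} | {s1} | {s0} | {s4} | {s5} | {s3} | {s6} — 7 equivalence classes.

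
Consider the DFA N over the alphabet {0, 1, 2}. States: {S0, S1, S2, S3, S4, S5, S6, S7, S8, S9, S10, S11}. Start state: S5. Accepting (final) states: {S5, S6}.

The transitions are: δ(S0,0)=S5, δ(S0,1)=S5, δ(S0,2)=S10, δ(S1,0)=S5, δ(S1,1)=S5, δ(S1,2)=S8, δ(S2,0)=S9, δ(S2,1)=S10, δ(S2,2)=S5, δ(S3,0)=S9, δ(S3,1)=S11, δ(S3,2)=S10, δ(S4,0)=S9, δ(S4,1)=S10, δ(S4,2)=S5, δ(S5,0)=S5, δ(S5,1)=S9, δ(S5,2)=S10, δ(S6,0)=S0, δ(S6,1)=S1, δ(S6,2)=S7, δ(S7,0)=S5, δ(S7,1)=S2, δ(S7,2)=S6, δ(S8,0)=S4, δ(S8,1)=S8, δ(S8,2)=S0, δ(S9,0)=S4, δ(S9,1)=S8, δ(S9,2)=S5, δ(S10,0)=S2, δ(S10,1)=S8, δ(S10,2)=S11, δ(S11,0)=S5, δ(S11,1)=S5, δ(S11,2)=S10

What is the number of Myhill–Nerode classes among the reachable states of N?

4

Reachable states from the start: {S0,S2,S4,S5,S8,S9,S10,S11}. Unreachable: {S1,S3,S6,S7} — drop them.
Initial partition by acceptance: {S5} | {S0,S2,S4,S8,S9,S10,S11}.
Split {S0,S2,S4,S8,S9,S10,S11} by δ(·,0) → {S2,S4,S8,S9,S10} and {S0,S11}.
On input 2, block {S2,S4,S8,S9,S10} splits into {S2,S4,S9} and {S8,S10}.
No further refinement is possible. Final partition (4 blocks): {S5} | {S2,S4,S9} | {S0,S11} | {S8,S10}.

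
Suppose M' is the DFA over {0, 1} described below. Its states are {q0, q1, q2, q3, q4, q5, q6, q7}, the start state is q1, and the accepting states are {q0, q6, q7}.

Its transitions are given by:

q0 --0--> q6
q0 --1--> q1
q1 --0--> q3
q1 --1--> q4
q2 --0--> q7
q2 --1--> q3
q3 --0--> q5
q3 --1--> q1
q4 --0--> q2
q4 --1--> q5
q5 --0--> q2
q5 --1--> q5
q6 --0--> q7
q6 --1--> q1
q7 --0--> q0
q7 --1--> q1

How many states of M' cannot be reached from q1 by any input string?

0

Every one of the 8 states is reachable from q1.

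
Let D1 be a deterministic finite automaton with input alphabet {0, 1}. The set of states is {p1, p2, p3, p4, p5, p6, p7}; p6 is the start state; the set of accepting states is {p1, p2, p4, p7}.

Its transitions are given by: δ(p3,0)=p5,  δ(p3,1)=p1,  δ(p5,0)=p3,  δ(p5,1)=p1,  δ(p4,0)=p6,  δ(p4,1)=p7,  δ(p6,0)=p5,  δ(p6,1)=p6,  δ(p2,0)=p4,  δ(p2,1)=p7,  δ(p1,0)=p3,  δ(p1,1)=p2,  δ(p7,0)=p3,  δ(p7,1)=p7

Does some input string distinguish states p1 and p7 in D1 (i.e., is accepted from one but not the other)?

Every state is reachable, so we keep all 7.
Start with accepting vs non-accepting: {p1,p2,p4,p7} | {p3,p5,p6}.
Refine {p1,p2,p4,p7} on symbol 0: members go to different blocks, giving {p1,p4,p7} and {p2}.
Split {p1,p4,p7} by δ(·,1) → {p4,p7} and {p1}.
Refine {p3,p5,p6} on symbol 1: members go to different blocks, giving {p3,p5} and {p6}.
Split {p4,p7} by δ(·,0) → {p4} and {p7}.
No further refinement is possible. Final partition (6 blocks): {p4} | {p3,p5} | {p2} | {p1} | {p6} | {p7}.
p1 and p7 end up in different blocks, so they are distinguishable. For instance, the string '10' is accepted from only p1.

Yes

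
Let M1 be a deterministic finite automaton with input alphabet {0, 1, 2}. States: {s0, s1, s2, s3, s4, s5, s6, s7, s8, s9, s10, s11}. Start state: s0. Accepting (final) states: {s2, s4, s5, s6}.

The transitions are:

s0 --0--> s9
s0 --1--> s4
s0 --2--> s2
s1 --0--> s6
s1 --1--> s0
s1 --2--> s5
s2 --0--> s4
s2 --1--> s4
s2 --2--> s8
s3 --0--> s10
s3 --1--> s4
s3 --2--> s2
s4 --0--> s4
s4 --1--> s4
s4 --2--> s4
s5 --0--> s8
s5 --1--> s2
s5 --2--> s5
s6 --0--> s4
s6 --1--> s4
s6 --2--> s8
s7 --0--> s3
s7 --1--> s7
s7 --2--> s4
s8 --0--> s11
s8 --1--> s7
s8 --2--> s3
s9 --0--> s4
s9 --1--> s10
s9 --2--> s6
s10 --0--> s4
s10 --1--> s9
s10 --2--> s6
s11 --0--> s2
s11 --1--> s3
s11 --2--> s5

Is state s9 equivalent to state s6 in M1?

States {s1} cannot be reached from the start state, so discard them.
Initial partition by acceptance: {s2,s4,s5,s6} | {s0,s3,s7,s8,s9,s10,s11}.
Split {s2,s4,s5,s6} by δ(·,0) → {s2,s4,s6} and {s5}.
Split {s2,s4,s6} by δ(·,2) → {s2,s6} and {s4}.
Refine {s0,s3,s7,s8,s9,s10,s11} on symbol 0: members go to different blocks, giving {s0,s3,s7,s8} and {s9,s10} and {s11}.
Split {s0,s3,s7,s8} by δ(·,0) → {s0,s3} and {s7} and {s8}.
The partition is now stable with 8 blocks: {s2,s6} | {s0,s3} | {s5} | {s4} | {s9,s10} | {s11} | {s7} | {s8}.
s9 and s6 end up in different blocks, so they are distinguishable. For instance, the string 'ε' is accepted from only s6.

No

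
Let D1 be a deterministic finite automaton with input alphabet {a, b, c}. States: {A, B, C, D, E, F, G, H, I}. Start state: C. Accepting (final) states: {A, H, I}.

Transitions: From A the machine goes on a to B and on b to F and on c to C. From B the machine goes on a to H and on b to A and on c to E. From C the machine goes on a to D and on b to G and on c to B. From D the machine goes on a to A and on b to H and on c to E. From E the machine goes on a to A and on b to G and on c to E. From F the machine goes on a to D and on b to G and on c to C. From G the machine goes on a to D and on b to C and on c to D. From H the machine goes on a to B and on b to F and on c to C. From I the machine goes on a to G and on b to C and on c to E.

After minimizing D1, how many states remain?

5

Reachable states from the start: {A,B,C,D,E,F,G,H}. Unreachable: {I} — drop them.
P0 = {A,H} | {B,C,D,E,F,G}.
Split {B,C,D,E,F,G} by δ(·,a) → {B,D,E} and {C,F,G}.
On input b, block {B,D,E} splits into {B,D} and {E}.
On input c, block {C,F,G} splits into {C,G} and {F}.
The partition is now stable with 5 blocks: {A,H} | {B,D} | {C,G} | {E} | {F}.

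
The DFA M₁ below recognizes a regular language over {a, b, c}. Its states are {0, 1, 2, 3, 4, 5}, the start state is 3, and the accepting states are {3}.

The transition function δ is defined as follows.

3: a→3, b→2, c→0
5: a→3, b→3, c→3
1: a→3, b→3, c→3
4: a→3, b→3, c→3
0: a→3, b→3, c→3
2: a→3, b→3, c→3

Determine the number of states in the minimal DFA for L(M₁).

First remove the unreachable states {1,4,5}; 3 states remain.
P0 = {3} | {0,2}.
No further refinement is possible. Final partition (2 blocks): {3} | {0,2}.

2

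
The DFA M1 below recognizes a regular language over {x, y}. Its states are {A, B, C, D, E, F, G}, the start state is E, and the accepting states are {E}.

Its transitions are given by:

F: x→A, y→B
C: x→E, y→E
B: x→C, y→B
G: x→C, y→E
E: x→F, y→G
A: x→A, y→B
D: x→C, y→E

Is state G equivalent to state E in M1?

No

Reachable states from the start: {A,B,C,E,F,G}. Unreachable: {D} — drop them.
Start with accepting vs non-accepting: {E} | {A,B,C,F,G}.
Refine {A,B,C,F,G} on symbol x: members go to different blocks, giving {A,B,F,G} and {C}.
Refine {A,B,F,G} on symbol x: members go to different blocks, giving {A,F} and {B,G}.
On input y, block {B,G} splits into {B} and {G}.
No further refinement is possible. Final partition (5 blocks): {E} | {A,F} | {C} | {B} | {G}.
G and E end up in different blocks, so they are distinguishable. For instance, the string 'ε' is accepted from only E.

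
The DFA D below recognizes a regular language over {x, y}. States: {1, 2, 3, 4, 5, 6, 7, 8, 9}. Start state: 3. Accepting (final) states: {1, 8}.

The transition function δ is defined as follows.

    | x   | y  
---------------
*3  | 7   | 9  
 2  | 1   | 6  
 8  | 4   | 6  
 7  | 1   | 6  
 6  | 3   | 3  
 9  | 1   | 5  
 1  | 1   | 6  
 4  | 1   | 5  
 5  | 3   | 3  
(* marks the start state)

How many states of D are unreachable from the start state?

Starting at 3 and following transitions, the reachable set is {1, 3, 5, 6, 7, 9}. That leaves 2, 4, 8 unreachable — 3 in total.

3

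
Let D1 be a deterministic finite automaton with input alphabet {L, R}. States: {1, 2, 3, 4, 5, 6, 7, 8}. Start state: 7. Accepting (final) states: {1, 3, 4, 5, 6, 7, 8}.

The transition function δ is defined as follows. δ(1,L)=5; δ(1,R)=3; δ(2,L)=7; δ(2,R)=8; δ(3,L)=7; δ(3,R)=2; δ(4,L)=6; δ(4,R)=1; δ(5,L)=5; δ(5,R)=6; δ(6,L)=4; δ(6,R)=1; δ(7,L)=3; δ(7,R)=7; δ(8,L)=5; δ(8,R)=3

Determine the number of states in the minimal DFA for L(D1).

Every state is reachable, so we keep all 8.
P0 = {1,3,4,5,6,7,8} | {2}.
Refine {1,3,4,5,6,7,8} on symbol R: members go to different blocks, giving {1,4,5,6,7,8} and {3}.
Refine {1,4,5,6,7,8} on symbol L: members go to different blocks, giving {1,4,5,6,8} and {7}.
Split {1,4,5,6,8} by δ(·,R) → {4,5,6} and {1,8}.
On input R, block {4,5,6} splits into {4,6} and {5}.
Stable partition: {4,6} | {2} | {3} | {7} | {1,8} | {5} — 6 equivalence classes.

6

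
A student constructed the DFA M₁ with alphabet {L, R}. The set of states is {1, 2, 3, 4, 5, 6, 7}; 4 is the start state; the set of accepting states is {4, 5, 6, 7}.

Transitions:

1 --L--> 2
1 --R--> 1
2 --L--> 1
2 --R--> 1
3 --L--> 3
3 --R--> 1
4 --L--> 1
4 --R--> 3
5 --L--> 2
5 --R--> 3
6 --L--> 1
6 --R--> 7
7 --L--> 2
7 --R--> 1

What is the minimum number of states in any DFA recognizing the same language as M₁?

Reachable states from the start: {1,2,3,4}. Unreachable: {5,6,7} — drop them.
P0 = {4} | {1,2,3}.
Stable partition: {4} | {1,2,3} — 2 equivalence classes.

2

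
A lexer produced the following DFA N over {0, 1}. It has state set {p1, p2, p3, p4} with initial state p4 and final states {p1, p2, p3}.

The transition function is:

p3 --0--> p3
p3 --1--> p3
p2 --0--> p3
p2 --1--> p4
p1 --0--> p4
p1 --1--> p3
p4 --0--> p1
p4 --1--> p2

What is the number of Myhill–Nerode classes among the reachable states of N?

All states are reachable from the start state.
P0 = {p1,p2,p3} | {p4}.
Split {p1,p2,p3} by δ(·,0) → {p2,p3} and {p1}.
Refine {p2,p3} on symbol 1: members go to different blocks, giving {p2} and {p3}.
Stable partition: {p2} | {p4} | {p1} | {p3} — 4 equivalence classes.

4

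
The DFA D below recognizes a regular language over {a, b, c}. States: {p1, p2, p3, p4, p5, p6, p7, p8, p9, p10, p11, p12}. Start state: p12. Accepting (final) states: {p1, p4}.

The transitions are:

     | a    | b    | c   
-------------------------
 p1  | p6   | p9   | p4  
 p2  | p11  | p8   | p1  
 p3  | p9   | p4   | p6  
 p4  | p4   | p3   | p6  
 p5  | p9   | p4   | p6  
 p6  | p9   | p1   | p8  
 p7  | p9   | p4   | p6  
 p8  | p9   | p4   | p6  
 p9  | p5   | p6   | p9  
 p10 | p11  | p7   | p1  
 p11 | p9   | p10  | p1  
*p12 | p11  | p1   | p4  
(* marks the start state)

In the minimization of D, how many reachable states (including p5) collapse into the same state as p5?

Reachable states from the start: {p1,p3,p4,p5,p6,p7,p8,p9,p10,p11,p12}. Unreachable: {p2} — drop them.
P0 = {p1,p4} | {p3,p5,p6,p7,p8,p9,p10,p11,p12}.
On input a, block {p1,p4} splits into {p1} and {p4}.
Refine {p3,p5,p6,p7,p8,p9,p10,p11,p12} on symbol b: members go to different blocks, giving {p3,p5,p7,p8} and {p9,p10,p11} and {p6,p12}.
Split {p9,p10,p11} by δ(·,a) → {p10,p11} and {p9}.
Refine {p10,p11} on symbol a: members go to different blocks, giving {p10} and {p11}.
On input a, block {p6,p12} splits into {p6} and {p12}.
No further refinement is possible. Final partition (8 blocks): {p1} | {p3,p5,p7,p8} | {p4} | {p10} | {p6} | {p9} | {p11} | {p12}.
The equivalence class containing p5 is {p3,p5,p7,p8}, of size 4.

4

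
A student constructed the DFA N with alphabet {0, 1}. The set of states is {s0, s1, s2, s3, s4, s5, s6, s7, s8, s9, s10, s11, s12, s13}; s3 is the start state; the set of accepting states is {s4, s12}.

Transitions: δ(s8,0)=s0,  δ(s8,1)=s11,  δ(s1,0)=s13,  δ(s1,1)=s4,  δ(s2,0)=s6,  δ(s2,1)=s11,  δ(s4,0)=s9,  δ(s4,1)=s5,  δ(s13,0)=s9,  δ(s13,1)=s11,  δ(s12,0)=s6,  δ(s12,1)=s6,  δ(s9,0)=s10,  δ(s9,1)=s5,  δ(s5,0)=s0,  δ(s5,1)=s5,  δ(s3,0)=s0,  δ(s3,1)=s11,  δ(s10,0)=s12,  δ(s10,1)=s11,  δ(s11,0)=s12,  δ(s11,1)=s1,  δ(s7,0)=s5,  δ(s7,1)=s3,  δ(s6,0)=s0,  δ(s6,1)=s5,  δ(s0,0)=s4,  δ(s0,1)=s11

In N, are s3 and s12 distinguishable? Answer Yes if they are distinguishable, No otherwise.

Yes

First remove the unreachable states {s2,s7,s8}; 11 states remain.
P0 = {s4,s12} | {s0,s1,s3,s5,s6,s9,s10,s11,s13}.
Split {s0,s1,s3,s5,s6,s9,s10,s11,s13} by δ(·,0) → {s1,s3,s5,s6,s9,s13} and {s0,s10,s11}.
Split {s1,s3,s5,s6,s9,s13} by δ(·,0) → {s3,s5,s6,s9} and {s1,s13}.
Refine {s3,s5,s6,s9} on symbol 1: members go to different blocks, giving {s5,s6,s9} and {s3}.
On input 1, block {s0,s10,s11} splits into {s0,s10} and {s11}.
Split {s1,s13} by δ(·,0) → {s1} and {s13}.
The partition is now stable with 7 blocks: {s4,s12} | {s5,s6,s9} | {s0,s10} | {s1} | {s3} | {s11} | {s13}.
s3 and s12 end up in different blocks, so they are distinguishable. For instance, the string 'ε' is accepted from only s12.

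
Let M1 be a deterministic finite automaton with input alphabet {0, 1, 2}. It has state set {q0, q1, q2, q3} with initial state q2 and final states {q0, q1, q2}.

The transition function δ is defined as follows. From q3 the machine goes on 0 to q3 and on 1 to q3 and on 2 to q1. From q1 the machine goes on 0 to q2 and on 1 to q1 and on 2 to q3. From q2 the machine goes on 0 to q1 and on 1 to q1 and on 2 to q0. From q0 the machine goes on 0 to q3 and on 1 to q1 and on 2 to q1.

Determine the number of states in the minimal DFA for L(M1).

All states are reachable from the start state.
Start with accepting vs non-accepting: {q0,q1,q2} | {q3}.
On input 0, block {q0,q1,q2} splits into {q1,q2} and {q0}.
On input 2, block {q1,q2} splits into {q1} and {q2}.
The partition is now stable with 4 blocks: {q1} | {q3} | {q0} | {q2}.

4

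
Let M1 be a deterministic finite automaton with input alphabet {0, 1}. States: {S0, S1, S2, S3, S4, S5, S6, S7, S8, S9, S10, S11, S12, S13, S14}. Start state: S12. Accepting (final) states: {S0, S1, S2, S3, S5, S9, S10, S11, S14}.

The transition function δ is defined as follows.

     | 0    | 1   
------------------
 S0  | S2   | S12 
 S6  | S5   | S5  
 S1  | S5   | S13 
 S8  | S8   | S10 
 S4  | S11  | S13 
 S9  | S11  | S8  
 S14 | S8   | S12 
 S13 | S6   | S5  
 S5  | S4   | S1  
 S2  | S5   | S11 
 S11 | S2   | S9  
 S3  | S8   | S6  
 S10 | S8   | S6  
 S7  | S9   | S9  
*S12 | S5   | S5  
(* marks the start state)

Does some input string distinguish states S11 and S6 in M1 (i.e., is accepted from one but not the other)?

Yes

First remove the unreachable states {S0,S3,S7,S14}; 11 states remain.
Start with accepting vs non-accepting: {S1,S2,S5,S9,S10,S11} | {S4,S6,S8,S12,S13}.
On input 0, block {S1,S2,S5,S9,S10,S11} splits into {S1,S2,S9,S11} and {S5,S10}.
Split {S1,S2,S9,S11} by δ(·,0) → {S1,S2} and {S9,S11}.
Split {S1,S2} by δ(·,1) → {S1} and {S2}.
Split {S4,S6,S8,S12,S13} by δ(·,0) → {S6,S12} and {S8,S13} and {S4}.
Refine {S5,S10} on symbol 0: members go to different blocks, giving {S5} and {S10}.
Split {S9,S11} by δ(·,0) → {S9} and {S11}.
Refine {S8,S13} on symbol 0: members go to different blocks, giving {S8} and {S13}.
Stable partition: {S1} | {S6,S12} | {S5} | {S9} | {S2} | {S8} | {S4} | {S10} | {S11} | {S13} — 10 equivalence classes.
S11 and S6 end up in different blocks, so they are distinguishable. For instance, the string 'ε' is accepted from only S11.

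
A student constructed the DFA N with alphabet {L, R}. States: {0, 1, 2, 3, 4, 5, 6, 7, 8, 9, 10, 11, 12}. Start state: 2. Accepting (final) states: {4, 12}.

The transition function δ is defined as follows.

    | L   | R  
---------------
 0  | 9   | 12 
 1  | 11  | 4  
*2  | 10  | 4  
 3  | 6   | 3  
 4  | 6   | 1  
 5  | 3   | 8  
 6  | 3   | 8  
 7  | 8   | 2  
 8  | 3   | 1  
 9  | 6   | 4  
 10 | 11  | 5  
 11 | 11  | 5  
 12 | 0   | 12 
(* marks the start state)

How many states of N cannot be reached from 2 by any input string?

No path from 2 leads to 0, 7, 9, 12; the other 9 states are all reachable.

4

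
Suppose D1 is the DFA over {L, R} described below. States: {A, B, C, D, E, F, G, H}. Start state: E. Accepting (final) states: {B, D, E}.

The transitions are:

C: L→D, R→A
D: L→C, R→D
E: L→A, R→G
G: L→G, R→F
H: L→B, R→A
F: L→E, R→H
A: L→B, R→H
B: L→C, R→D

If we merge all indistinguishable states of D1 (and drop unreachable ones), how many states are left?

5

All states are reachable from the start state.
Initial partition by acceptance: {B,D,E} | {A,C,F,G,H}.
On input R, block {B,D,E} splits into {B,D} and {E}.
Refine {A,C,F,G,H} on symbol L: members go to different blocks, giving {A,C,H} and {F} and {G}.
Stable partition: {B,D} | {A,C,H} | {E} | {F} | {G} — 5 equivalence classes.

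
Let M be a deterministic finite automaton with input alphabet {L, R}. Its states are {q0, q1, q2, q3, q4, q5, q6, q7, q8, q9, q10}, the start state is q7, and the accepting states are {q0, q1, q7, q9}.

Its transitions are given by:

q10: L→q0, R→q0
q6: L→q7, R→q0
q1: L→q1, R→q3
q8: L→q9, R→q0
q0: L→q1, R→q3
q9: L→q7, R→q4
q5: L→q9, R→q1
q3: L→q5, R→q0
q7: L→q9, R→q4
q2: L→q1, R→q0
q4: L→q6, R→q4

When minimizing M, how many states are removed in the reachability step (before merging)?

Starting at q7 and following transitions, the reachable set is {q0, q1, q3, q4, q5, q6, q7, q9}. That leaves q2, q8, q10 unreachable — 3 in total.

3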